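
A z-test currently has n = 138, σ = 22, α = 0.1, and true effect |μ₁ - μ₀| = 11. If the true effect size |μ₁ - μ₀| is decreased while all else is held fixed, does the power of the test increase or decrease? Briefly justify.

Power decreases: a smaller true effect decreases the non-centrality λ = |μ₁ - μ₀|/(σ/√n).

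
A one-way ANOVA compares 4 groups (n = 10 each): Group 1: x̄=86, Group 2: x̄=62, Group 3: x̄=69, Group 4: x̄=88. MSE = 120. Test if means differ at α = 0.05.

Grand mean = 76.25. SS_between = 4887.5, MS_between = 1629.17. F = 13.576, F_crit ≈ 2.866. Reject H₀.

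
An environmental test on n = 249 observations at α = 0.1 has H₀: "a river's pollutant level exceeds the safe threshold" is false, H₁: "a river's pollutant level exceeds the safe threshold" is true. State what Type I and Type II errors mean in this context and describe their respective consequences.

Type I (false positive): concluding that a river's pollutant level exceeds the safe threshold when it is not — shutting down a compliant factory unnecessarily. Type II (false negative): failing to conclude that a river's pollutant level exceeds the safe threshold when it is — allowing unsafe pollution to continue. Which is costlier depends on domain priorities and is a judgement call rather than a statistical fact.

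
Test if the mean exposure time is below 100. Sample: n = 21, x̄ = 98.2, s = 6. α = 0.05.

t = (98.2 - 100)/(6/√21) = -1.375, df = 20. Critical t = -1.725. Fail to reject H₀.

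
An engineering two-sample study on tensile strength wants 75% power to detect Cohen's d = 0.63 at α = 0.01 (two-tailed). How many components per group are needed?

z_{α/2} = 2.576, z_β = Φ⁻¹(0.75) = 0.674. For medium effect (d = 0.63): n per group = 2(z_{α/2} + z_β)²/d² = 2(2.576 + 0.674)²/0.63² = 53.2 → 54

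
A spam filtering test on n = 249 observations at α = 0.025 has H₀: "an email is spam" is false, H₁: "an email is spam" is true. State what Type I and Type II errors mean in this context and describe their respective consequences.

Type I (false positive): concluding that an email is spam when it is not — a legitimate email is sent to the spam folder and the user misses it. Type II (false negative): failing to conclude that an email is spam when it is — a spam email lands in the inbox. Which is costlier depends on domain priorities and is a judgement call rather than a statistical fact.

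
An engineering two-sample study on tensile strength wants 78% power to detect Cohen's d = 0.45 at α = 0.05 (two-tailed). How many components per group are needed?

z_{α/2} = 1.96, z_β = Φ⁻¹(0.78) = 0.772. For small effect (d = 0.45): n per group = 2(z_{α/2} + z_β)²/d² = 2(1.96 + 0.772)²/0.45² = 73.7 → 74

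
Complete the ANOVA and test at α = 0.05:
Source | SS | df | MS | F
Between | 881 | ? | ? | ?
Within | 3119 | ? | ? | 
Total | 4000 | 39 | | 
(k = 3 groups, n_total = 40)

df_between = 2, df_within = 37. MS_between = 440.5, MS_within = 84.3. F = 5.226, F_crit ≈ 3.252. Reject H₀.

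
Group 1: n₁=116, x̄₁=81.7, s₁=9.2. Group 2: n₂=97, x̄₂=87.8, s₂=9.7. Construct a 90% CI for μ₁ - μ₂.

Difference = -6.1. SE = √(9.2²/116 + 9.7²/97) = 1.304. CI = (-8.24, -3.96)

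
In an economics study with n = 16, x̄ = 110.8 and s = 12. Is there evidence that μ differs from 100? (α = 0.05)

t = (x̄ - μ₀)/(s/√n) = (110.8 - 100)/(12/√16) = 3.6. df = 15, critical t = ±2.131. Reject H₀.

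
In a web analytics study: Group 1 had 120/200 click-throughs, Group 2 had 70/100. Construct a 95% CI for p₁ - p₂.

p̂₁ = 0.6, p̂₂ = 0.7. Difference = -0.1. CI = (-0.213, 0.013)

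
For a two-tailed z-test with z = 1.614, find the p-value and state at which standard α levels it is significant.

p = 2·P(Z > |1.614|) = 2·(1 - Φ(1.614)) ≈ 0.1065. Not significant at any standard level.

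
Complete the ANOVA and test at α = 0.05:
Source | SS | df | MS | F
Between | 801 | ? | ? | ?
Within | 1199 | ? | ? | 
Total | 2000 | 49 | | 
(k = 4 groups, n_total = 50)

df_between = 3, df_within = 46. MS_between = 267.0, MS_within = 26.07. F = 10.244, F_crit ≈ 2.807. Reject H₀.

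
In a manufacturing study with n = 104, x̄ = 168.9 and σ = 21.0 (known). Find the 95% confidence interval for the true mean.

CI = x̄ ± z*(σ/√n) = 168.9 ± 1.96(21.0/√104) = 168.9 ± 4.04 = (164.86, 172.94)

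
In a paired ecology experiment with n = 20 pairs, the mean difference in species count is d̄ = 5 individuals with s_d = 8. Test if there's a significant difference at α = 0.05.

t = d̄/(s_d/√n) = 5/(8/√20) = 2.795. df = 19, critical t = ±2.093. Reject H₀.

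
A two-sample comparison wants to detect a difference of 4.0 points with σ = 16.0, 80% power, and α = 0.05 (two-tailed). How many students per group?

n per group = 2(z_α/2 + z_β)²σ²/d² = 2×(1.96 + 0.84)²×16.0²/4.0² = 250.9 → n = 251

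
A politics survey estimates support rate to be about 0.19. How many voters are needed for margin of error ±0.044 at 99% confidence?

n = z²p(1-p)/E² = 2.576²×0.19×0.81/0.044² = 527.5 → n = 528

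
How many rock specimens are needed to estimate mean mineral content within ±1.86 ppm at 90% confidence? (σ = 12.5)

n = (z*σ/E)² = (1.645×12.5/1.86)² = 122.2 → n = 123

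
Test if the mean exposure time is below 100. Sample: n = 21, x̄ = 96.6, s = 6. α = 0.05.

t = (96.6 - 100)/(6/√21) = -2.597, df = 20. Critical t = -1.725. Reject H₀.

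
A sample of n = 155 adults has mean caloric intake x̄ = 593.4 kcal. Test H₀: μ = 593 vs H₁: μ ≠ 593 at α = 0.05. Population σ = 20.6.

z = (x̄ - μ₀)/(σ/√n) = (593.4 - 593)/(20.6/√155) = 0.242. Critical value: ±1.96. Since |0.242| ≤ 1.96, Fail to reject H₀.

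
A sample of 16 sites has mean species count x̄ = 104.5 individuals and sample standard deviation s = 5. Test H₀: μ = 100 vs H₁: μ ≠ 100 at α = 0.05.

t = (x̄ - μ₀)/(s/√n) = (104.5 - 100)/(5/√16) = 3.6. df = 15, critical t = ±2.131. Reject H₀.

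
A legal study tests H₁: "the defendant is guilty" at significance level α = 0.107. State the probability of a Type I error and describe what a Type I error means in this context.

P(Type I error) = α = 0.107. A Type I error is rejecting H₀ when H₀ is actually true (false positive) — here, concluding that the defendant is guilty when in fact this is not the case. Consequence: convicting an innocent person.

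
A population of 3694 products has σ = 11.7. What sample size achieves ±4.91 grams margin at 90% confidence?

Without FPC: n₀ = (1.645×11.7/4.91)² = 15.365. With FPC: n = n₀N/(n₀+N-1) = 15.3 → n = 16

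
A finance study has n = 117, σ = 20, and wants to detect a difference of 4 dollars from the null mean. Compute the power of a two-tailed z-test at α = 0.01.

SE = σ/√n = 20/√117 = 1.849. Non-centrality λ = d/SE = 4/1.849 = 2.163. Power ≈ Φ(λ - z_{α/2}) = Φ(2.163 - 2.576) = Φ(-0.413) = 0.34.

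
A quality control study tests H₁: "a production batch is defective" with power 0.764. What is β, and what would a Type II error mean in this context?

β = 1 - power = 1 - 0.764 = 0.236. A Type II error is failing to reject H₀ when H₀ is false (false negative) — here, failing to conclude that a production batch is defective when in fact it is true. Consequence: shipping a defective batch — faulty products reach customers.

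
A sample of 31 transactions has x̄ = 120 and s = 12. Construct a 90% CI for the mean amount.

CI = x̄ ± t*(s/√n) = 120 ± 1.697(12/√31) = (116.34, 123.66)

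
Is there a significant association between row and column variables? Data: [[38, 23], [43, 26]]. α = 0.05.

χ² = 0.0. df = 1, critical = 3.841. Fail to reject H₀. No evidence of dependence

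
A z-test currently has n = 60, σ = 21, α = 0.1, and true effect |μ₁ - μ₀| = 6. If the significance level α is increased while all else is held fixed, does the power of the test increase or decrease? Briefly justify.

Power increases: a larger α lowers the critical value, so more of the H₁ sampling distribution falls in the rejection region.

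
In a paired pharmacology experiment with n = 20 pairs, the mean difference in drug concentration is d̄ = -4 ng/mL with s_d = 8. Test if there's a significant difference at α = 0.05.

t = d̄/(s_d/√n) = -4/(8/√20) = -2.236. df = 19, critical t = ±2.093. Reject H₀.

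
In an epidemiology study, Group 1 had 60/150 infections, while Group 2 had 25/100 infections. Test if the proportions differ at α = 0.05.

p̂₁ = 0.4, p̂₂ = 0.25, pooled p̂ = 0.34. z = 2.453. Critical: ±1.96. Reject H₀.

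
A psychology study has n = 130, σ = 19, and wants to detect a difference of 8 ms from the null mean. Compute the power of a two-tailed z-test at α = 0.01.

SE = σ/√n = 19/√130 = 1.666. Non-centrality λ = d/SE = 8/1.666 = 4.801. Power ≈ Φ(λ - z_{α/2}) = Φ(4.801 - 2.576) = Φ(2.225) = 0.987.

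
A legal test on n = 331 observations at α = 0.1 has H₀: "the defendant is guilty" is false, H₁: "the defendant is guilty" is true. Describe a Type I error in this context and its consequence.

Type I error: rejecting H₀ when it is true — concluding that the defendant is guilty when in fact it is not. Consequence: convicting an innocent person.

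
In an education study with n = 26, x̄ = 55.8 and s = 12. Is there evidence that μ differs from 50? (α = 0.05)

t = (x̄ - μ₀)/(s/√n) = (55.8 - 50)/(12/√26) = 2.465. df = 25, critical t = ±2.06. Reject H₀.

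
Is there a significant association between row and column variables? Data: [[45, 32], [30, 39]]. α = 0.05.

χ² = 3.262. df = 1, critical = 3.841. Fail to reject H₀. No evidence of dependence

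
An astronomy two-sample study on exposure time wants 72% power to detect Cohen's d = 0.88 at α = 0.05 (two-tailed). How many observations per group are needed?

z_{α/2} = 1.96, z_β = Φ⁻¹(0.72) = 0.583. For large effect (d = 0.88): n per group = 2(z_{α/2} + z_β)²/d² = 2(1.96 + 0.583)²/0.88² = 16.7 → 17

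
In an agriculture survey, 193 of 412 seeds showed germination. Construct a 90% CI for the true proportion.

p̂ = 0.468. CI = p̂ ± z*√(p̂(1-p̂)/n) = (0.428, 0.509)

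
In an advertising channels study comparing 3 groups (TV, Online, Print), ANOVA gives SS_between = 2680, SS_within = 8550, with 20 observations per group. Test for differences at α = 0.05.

df_between = 2, df_within = 57. F = MS_between/MS_within = 1340.0/150.0 = 8.933. F_crit ≈ 3.159. Reject H₀. At least one mean differs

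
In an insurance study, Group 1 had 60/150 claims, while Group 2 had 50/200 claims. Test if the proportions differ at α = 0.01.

p̂₁ = 0.4, p̂₂ = 0.25, pooled p̂ = 0.314. z = 2.991. Critical: ±2.576. Reject H₀.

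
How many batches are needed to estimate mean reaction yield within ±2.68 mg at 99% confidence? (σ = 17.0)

n = (z*σ/E)² = (2.576×17.0/2.68)² = 267.01 → n = 268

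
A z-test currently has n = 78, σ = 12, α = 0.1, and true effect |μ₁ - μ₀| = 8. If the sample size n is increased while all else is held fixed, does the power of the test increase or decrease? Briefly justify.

Power increases: a larger n shrinks the standard error σ/√n, moving the sampling distribution under H₁ further from the critical value.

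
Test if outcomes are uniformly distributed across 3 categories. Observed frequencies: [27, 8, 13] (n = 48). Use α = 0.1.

Expected = 16 each. χ² = Σ(O-E)²/E = 12.125. df = 2, critical value = 4.605. Reject H₀.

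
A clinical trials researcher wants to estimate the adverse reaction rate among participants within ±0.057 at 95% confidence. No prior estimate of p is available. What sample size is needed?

Conservative approach: use p = 0.5 (maximizes p(1-p) = 0.25). n = z²(0.25)/E² = 1.96²×0.25/0.057² = 295.6 → n = 296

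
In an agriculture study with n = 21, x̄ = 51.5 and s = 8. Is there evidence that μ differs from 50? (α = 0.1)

t = (x̄ - μ₀)/(s/√n) = (51.5 - 50)/(8/√21) = 0.859. df = 20, critical t = ±1.725. Fail to reject H₀.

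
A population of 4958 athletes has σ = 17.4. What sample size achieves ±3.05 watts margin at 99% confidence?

Without FPC: n₀ = (2.576×17.4/3.05)² = 215.969. With FPC: n = n₀N/(n₀+N-1) = 207.0 → n = 207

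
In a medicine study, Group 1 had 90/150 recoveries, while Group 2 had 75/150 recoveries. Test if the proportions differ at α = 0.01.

p̂₁ = 0.6, p̂₂ = 0.5, pooled p̂ = 0.55. z = 1.741. Critical: ±2.576. Fail to reject H₀.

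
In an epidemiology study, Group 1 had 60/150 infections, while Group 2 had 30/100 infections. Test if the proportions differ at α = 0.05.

p̂₁ = 0.4, p̂₂ = 0.3, pooled p̂ = 0.36. z = 1.614. Critical: ±1.96. Fail to reject H₀.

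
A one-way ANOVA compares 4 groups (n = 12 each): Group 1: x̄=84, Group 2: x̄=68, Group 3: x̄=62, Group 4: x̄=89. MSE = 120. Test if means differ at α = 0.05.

Grand mean = 75.75. SS_between = 5913.0, MS_between = 1971.0. F = 16.425, F_crit ≈ 2.816. Reject H₀.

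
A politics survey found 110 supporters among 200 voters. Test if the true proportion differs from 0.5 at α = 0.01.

p̂ = 0.55, p₀ = 0.5. z = (p̂ - p₀)/√(p₀(1-p₀)/n) = 1.414. Critical: ±2.576. Fail to reject H₀.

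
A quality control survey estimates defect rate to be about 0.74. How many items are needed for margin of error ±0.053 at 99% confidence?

n = z²p(1-p)/E² = 2.576²×0.74×0.26/0.053² = 454.5 → n = 455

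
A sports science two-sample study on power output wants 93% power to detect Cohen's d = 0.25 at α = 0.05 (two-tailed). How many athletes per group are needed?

z_{α/2} = 1.96, z_β = Φ⁻¹(0.93) = 1.476. For small effect (d = 0.25): n per group = 2(z_{α/2} + z_β)²/d² = 2(1.96 + 1.476)²/0.25² = 377.8 → 378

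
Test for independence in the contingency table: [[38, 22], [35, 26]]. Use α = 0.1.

χ² = 0.448. df = 1, critical = 2.706. Fail to reject H₀. No evidence of dependence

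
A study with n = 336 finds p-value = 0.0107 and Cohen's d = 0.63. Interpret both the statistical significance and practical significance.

Statistically significant (p = 0.0107 < 0.05). Cohen's d = 0.63 indicates a medium effect size. Both statistical and practical significance should be considered.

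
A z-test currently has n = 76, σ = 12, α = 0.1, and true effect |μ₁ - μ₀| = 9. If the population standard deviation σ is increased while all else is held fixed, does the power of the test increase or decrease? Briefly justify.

Power decreases: a larger σ inflates the standard error σ/√n, pulling the sampling distribution under H₁ back toward the critical value.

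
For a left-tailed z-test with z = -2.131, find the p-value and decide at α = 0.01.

p = P(Z < -2.131) = Φ(-2.131) ≈ 0.0165. Since p ≥ 0.01, fail to reject H₀ (not significant) at α = 0.01.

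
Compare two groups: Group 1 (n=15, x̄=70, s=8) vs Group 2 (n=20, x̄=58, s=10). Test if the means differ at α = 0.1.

Pooled sp = 9.2. t = 3.817, df = 33. Critical t = ±1.692. Reject H₀.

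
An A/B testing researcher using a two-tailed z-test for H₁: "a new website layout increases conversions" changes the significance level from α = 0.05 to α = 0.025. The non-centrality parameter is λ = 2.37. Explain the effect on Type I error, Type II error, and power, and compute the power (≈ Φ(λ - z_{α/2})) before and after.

Decreasing α from 0.05 to 0.025:
• Type I error rate decreases (α is the Type I rate by definition).
• Critical value moves from z_{α/2} = 1.96 to 2.241, so power = Φ(λ - z_{α/2}) goes from Φ(2.37 - 1.96) = 0.659 to Φ(2.37 - 2.241) = 0.551.
• Type II error rate β = 1 - power therefore increases (0.341 → 0.449).
Appropriate when false positives are costly — here, rolling out a layout that doesn't actually help — wasted engineering effort.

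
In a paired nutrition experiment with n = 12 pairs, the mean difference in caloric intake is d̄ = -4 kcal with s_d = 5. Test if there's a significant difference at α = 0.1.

t = d̄/(s_d/√n) = -4/(5/√12) = -2.771. df = 11, critical t = ±1.796. Reject H₀.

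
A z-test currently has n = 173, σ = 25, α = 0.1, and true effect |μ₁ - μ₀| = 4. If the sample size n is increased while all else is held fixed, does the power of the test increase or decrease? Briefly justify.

Power increases: a larger n shrinks the standard error σ/√n, moving the sampling distribution under H₁ further from the critical value.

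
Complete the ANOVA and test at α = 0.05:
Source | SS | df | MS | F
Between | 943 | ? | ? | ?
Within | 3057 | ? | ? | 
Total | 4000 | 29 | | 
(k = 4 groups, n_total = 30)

df_between = 3, df_within = 26. MS_between = 314.33, MS_within = 117.58. F = 2.673, F_crit ≈ 2.975. Fail to reject H₀.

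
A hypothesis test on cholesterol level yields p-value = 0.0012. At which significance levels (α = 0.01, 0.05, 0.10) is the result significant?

p = 0.0012. Significant at: α = 0.01, 0.05, 0.1.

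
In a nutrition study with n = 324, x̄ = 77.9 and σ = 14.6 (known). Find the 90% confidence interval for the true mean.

CI = x̄ ± z*(σ/√n) = 77.9 ± 1.645(14.6/√324) = 77.9 ± 1.33 = (76.57, 79.23)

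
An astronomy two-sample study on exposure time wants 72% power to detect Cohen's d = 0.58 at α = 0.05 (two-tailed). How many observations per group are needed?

z_{α/2} = 1.96, z_β = Φ⁻¹(0.72) = 0.583. For medium effect (d = 0.58): n per group = 2(z_{α/2} + z_β)²/d² = 2(1.96 + 0.583)²/0.58² = 38.4 → 39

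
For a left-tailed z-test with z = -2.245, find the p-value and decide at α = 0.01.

p = P(Z < -2.245) = Φ(-2.245) ≈ 0.0124. Since p ≥ 0.01, fail to reject H₀ (not significant) at α = 0.01.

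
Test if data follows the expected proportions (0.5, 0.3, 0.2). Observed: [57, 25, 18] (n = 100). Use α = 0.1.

Expected: [50.0, 30.0, 20.0]. χ² = 2.013. df = 2, critical = 4.605. Fail to reject H₀.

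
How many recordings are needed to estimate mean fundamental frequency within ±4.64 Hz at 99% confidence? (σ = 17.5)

n = (z*σ/E)² = (2.576×17.5/4.64)² = 94.4 → n = 95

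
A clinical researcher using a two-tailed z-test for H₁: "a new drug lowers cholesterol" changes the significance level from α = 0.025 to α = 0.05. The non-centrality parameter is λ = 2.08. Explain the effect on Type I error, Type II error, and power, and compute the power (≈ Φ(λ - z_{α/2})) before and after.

Increasing α from 0.025 to 0.05:
• Type I error rate increases (α is the Type I rate by definition).
• Critical value moves from z_{α/2} = 2.241 to 1.96, so power = Φ(λ - z_{α/2}) goes from Φ(2.08 - 2.241) = 0.436 to Φ(2.08 - 1.96) = 0.548.
• Type II error rate β = 1 - power therefore decreases (0.564 → 0.452).
Appropriate when false negatives are costly — here, shelving an effective drug — patients miss out on a treatment that would have helped.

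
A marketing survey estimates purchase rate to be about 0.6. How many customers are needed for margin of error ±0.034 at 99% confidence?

n = z²p(1-p)/E² = 2.576²×0.6×0.4/0.034² = 1377.7 → n = 1378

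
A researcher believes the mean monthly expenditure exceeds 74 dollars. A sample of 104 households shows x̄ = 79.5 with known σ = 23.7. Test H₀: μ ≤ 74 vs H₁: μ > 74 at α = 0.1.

z = 2.367. Critical value: 1.28. Reject H₀.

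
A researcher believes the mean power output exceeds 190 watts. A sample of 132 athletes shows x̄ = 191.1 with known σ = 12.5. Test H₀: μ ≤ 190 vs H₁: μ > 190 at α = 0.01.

z = 1.011. Critical value: 2.33. Fail to reject H₀.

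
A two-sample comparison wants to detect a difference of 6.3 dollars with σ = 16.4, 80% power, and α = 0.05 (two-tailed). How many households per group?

n per group = 2(z_α/2 + z_β)²σ²/d² = 2×(1.96 + 0.84)²×16.4²/6.3² = 106.3 → n = 107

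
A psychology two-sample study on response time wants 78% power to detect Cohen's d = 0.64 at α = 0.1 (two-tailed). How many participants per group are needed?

z_{α/2} = 1.645, z_β = Φ⁻¹(0.78) = 0.772. For medium effect (d = 0.64): n per group = 2(z_{α/2} + z_β)²/d² = 2(1.645 + 0.772)²/0.64² = 28.5 → 29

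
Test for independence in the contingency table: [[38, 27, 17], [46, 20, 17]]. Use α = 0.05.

χ² = 1.798. df = 2, critical = 5.991. Fail to reject H₀. No evidence of dependence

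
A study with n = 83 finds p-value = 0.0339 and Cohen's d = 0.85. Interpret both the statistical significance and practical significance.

Statistically significant (p = 0.0339 < 0.05). Cohen's d = 0.85 indicates a large effect size. Both statistical and practical significance should be considered.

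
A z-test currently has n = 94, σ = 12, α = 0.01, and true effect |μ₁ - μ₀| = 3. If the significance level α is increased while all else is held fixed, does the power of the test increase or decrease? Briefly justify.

Power increases: a larger α lowers the critical value, so more of the H₁ sampling distribution falls in the rejection region.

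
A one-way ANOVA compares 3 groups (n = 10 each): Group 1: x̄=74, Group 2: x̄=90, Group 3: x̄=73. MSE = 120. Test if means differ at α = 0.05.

Grand mean = 79.0. SS_between = 1820.0, MS_between = 910.0. F = 7.583, F_crit ≈ 3.354. Reject H₀.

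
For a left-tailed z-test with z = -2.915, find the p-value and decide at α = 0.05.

p = P(Z < -2.915) = Φ(-2.915) ≈ 0.0018. Since p < 0.05, reject H₀ (significant) at α = 0.05.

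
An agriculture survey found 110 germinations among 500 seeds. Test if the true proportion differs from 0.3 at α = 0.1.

p̂ = 0.22, p₀ = 0.3. z = (p̂ - p₀)/√(p₀(1-p₀)/n) = -3.904. Critical: ±1.645. Reject H₀.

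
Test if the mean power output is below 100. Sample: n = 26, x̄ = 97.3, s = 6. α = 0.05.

t = (97.3 - 100)/(6/√26) = -2.295, df = 25. Critical t = -1.708. Reject H₀.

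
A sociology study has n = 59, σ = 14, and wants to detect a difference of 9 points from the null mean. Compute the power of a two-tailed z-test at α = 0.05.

SE = σ/√n = 14/√59 = 1.823. Non-centrality λ = d/SE = 9/1.823 = 4.938. Power ≈ Φ(λ - z_{α/2}) = Φ(4.938 - 1.96) = Φ(2.978) = 0.999.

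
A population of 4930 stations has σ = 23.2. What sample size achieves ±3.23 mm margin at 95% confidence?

Without FPC: n₀ = (1.96×23.2/3.23)² = 198.191. With FPC: n = n₀N/(n₀+N-1) = 190.6 → n = 191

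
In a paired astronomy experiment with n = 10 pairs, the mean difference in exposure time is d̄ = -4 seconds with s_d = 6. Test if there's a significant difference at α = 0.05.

t = d̄/(s_d/√n) = -4/(6/√10) = -2.108. df = 9, critical t = ±2.262. Fail to reject H₀.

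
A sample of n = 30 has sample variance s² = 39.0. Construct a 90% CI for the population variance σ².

df = 29. χ²_{0.05} = 42.557, χ²_{0.95} = 17.708. CI for σ² = ((n-1)s²/χ²_{α/2}, (n-1)s²/χ²_{1-α/2}) = (29·39.0/42.557, 29·39.0/17.708) = (26.58, 63.87)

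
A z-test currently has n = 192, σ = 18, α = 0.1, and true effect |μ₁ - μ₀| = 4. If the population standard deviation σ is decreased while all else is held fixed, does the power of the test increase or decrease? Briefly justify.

Power increases: a smaller σ shrinks the standard error σ/√n, moving the sampling distribution under H₁ further from the critical value.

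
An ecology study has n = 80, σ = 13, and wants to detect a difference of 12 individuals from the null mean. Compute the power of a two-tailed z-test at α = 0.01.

SE = σ/√n = 13/√80 = 1.453. Non-centrality λ = d/SE = 12/1.453 = 8.256. Power ≈ Φ(λ - z_{α/2}) = Φ(8.256 - 2.576) = Φ(5.68) = 1.0.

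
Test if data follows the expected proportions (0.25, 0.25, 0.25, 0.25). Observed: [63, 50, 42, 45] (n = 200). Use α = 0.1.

Expected: [50.0, 50.0, 50.0, 50.0]. χ² = 5.16. df = 3, critical = 6.251. Fail to reject H₀.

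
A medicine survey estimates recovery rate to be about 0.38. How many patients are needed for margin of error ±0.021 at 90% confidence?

n = z²p(1-p)/E² = 1.645²×0.38×0.62/0.021² = 1445.7 → n = 1446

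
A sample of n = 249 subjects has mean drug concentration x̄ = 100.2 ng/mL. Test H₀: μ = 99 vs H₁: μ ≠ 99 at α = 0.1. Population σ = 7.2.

z = (x̄ - μ₀)/(σ/√n) = (100.2 - 99)/(7.2/√249) = 2.63. Critical value: ±1.645. Since |2.63| > 1.645, Reject H₀.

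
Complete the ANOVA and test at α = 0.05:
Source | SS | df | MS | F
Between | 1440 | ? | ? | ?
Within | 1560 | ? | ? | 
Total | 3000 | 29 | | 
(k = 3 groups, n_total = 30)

df_between = 2, df_within = 27. MS_between = 720.0, MS_within = 57.78. F = 12.462, F_crit ≈ 3.354. Reject H₀.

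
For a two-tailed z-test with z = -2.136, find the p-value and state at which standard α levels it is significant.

p = 2·P(Z > |-2.136|) = 2·(1 - Φ(2.136)) ≈ 0.0327. Significant at α = 0.1; Significant at α = 0.05.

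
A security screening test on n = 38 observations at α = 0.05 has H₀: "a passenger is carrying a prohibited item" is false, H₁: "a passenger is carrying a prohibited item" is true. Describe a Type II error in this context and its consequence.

Type II error: failing to reject H₀ when it is false — concluding that a passenger is carrying a prohibited item is not supported when in fact it is. Consequence: letting a prohibited item through — security breach.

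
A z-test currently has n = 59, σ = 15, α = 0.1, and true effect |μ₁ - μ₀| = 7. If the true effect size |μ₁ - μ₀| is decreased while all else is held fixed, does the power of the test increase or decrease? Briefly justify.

Power decreases: a smaller true effect decreases the non-centrality λ = |μ₁ - μ₀|/(σ/√n).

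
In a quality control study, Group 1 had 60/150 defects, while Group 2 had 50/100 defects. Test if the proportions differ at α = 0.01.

p̂₁ = 0.4, p̂₂ = 0.5, pooled p̂ = 0.44. z = -1.56. Critical: ±2.576. Fail to reject H₀.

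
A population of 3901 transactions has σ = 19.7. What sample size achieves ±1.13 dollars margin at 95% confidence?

Without FPC: n₀ = (1.96×19.7/1.13)² = 1167.583. With FPC: n = n₀N/(n₀+N-1) = 898.8 → n = 899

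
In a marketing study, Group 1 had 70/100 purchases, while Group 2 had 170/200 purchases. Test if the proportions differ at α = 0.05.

p̂₁ = 0.7, p̂₂ = 0.85, pooled p̂ = 0.8. z = -3.062. Critical: ±1.96. Reject H₀.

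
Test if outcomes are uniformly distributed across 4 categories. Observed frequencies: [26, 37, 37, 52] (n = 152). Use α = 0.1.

Expected = 38 each. χ² = Σ(O-E)²/E = 9.0. df = 3, critical value = 6.251. Reject H₀.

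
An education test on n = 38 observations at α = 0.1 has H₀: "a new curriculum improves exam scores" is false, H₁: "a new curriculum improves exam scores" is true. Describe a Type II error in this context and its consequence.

Type II error: failing to reject H₀ when it is false — concluding that a new curriculum improves exam scores is not supported when in fact it is. Consequence: keeping the old curriculum when the new one would have helped students.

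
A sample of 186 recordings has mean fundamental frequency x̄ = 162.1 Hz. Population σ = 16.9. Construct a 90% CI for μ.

CI = x̄ ± z*(σ/√n) = 162.1 ± 1.645(16.9/√186) = 162.1 ± 2.04 = (160.06, 164.14)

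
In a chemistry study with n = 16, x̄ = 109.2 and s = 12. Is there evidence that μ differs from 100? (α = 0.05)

t = (x̄ - μ₀)/(s/√n) = (109.2 - 100)/(12/√16) = 3.067. df = 15, critical t = ±2.131. Reject H₀.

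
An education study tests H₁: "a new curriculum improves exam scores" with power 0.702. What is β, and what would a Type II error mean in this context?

β = 1 - power = 1 - 0.702 = 0.298. A Type II error is failing to reject H₀ when H₀ is false (false negative) — here, failing to conclude that a new curriculum improves exam scores when in fact it is true. Consequence: keeping the old curriculum when the new one would have helped students.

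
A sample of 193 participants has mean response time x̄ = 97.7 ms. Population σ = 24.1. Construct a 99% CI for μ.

CI = x̄ ± z*(σ/√n) = 97.7 ± 2.576(24.1/√193) = 97.7 ± 4.47 = (93.23, 102.17)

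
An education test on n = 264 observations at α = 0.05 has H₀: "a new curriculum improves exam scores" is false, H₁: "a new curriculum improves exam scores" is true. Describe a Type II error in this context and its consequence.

Type II error: failing to reject H₀ when it is false — concluding that a new curriculum improves exam scores is not supported when in fact it is. Consequence: keeping the old curriculum when the new one would have helped students.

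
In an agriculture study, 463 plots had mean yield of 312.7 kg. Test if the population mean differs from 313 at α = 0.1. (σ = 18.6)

z = (x̄ - μ₀)/(σ/√n) = (312.7 - 313)/(18.6/√463) = -0.347. Critical value: ±1.645. Since |-0.347| ≤ 1.645, Fail to reject H₀.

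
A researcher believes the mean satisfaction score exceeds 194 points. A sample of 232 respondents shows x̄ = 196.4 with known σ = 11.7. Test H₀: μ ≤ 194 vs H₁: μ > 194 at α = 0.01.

z = 3.124. Critical value: 2.33. Reject H₀.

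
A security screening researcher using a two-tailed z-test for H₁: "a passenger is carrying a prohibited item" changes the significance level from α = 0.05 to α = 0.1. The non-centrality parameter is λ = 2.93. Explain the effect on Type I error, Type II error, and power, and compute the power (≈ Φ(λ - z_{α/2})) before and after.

Increasing α from 0.05 to 0.1:
• Type I error rate increases (α is the Type I rate by definition).
• Critical value moves from z_{α/2} = 1.96 to 1.645, so power = Φ(λ - z_{α/2}) goes from Φ(2.93 - 1.96) = 0.834 to Φ(2.93 - 1.645) = 0.901.
• Type II error rate β = 1 - power therefore decreases (0.166 → 0.099).
Appropriate when false negatives are costly — here, letting a prohibited item through — security breach.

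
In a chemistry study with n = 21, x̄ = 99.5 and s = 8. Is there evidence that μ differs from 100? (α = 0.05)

t = (x̄ - μ₀)/(s/√n) = (99.5 - 100)/(8/√21) = -0.286. df = 20, critical t = ±2.086. Fail to reject H₀.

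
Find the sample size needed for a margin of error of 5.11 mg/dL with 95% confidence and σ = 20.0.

n = (z*σ/E)² = (1.96×20.0/5.11)² = 58.8 → n = 59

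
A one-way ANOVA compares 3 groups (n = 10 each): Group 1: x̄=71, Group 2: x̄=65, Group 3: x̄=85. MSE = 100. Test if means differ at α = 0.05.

Grand mean = 73.67. SS_between = 2106.67, MS_between = 1053.33. F = 10.533, F_crit ≈ 3.354. Reject H₀.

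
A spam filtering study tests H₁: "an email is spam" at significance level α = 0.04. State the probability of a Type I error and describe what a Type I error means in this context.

P(Type I error) = α = 0.04. A Type I error is rejecting H₀ when H₀ is actually true (false positive) — here, concluding that an email is spam when in fact this is not the case. Consequence: a legitimate email is sent to the spam folder and the user misses it.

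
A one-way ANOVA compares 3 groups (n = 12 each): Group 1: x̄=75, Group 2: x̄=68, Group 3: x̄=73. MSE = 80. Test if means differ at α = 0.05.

Grand mean = 72.0. SS_between = 312.0, MS_between = 156.0. F = 1.95, F_crit ≈ 3.285. Fail to reject H₀.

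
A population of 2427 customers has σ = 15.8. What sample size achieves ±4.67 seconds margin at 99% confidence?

Without FPC: n₀ = (2.576×15.8/4.67)² = 75.958. With FPC: n = n₀N/(n₀+N-1) = 73.7 → n = 74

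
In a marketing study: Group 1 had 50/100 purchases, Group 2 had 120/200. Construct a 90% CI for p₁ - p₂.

p̂₁ = 0.5, p̂₂ = 0.6. Difference = -0.1. CI = (-0.2, 0.0)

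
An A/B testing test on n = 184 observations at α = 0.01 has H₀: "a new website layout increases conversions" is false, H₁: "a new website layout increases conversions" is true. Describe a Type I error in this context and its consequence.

Type I error: rejecting H₀ when it is true — concluding that a new website layout increases conversions when in fact it is not. Consequence: rolling out a layout that doesn't actually help — wasted engineering effort.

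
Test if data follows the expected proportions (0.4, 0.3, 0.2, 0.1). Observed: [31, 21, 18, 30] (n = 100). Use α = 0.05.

Expected: [40.0, 30.0, 20.0, 10.0]. χ² = 44.925. df = 3, critical = 7.815. Reject H₀.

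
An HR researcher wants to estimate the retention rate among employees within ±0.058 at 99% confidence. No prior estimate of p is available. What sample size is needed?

Conservative approach: use p = 0.5 (maximizes p(1-p) = 0.25). n = z²(0.25)/E² = 2.576²×0.25/0.058² = 493.1 → n = 494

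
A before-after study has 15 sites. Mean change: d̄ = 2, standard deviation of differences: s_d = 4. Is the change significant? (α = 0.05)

t = d̄/(s_d/√n) = 2/(4/√15) = 1.936. df = 14, critical t = ±2.145. Fail to reject H₀.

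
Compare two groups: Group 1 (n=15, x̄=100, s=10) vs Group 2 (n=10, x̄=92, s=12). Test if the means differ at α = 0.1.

Pooled sp = 10.83. t = 1.81, df = 23. Critical t = ±1.714. Reject H₀.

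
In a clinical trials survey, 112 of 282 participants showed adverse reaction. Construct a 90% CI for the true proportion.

p̂ = 0.397. CI = p̂ ± z*√(p̂(1-p̂)/n) = (0.349, 0.445)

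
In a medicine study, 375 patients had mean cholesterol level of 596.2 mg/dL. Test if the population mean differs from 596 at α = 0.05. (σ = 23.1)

z = (x̄ - μ₀)/(σ/√n) = (596.2 - 596)/(23.1/√375) = 0.168. Critical value: ±1.96. Since |0.168| ≤ 1.96, Fail to reject H₀.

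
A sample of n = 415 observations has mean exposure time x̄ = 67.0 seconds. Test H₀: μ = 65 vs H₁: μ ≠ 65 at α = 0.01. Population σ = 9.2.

z = (x̄ - μ₀)/(σ/√n) = (67.0 - 65)/(9.2/√415) = 4.429. Critical value: ±2.576. Since |4.429| > 2.576, Reject H₀.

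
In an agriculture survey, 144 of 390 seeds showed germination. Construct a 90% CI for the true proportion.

p̂ = 0.369. CI = p̂ ± z*√(p̂(1-p̂)/n) = (0.329, 0.409)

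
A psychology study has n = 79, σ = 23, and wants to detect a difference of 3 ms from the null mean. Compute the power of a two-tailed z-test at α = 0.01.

SE = σ/√n = 23/√79 = 2.588. Non-centrality λ = d/SE = 3/2.588 = 1.159. Power ≈ Φ(λ - z_{α/2}) = Φ(1.159 - 2.576) = Φ(-1.417) = 0.078.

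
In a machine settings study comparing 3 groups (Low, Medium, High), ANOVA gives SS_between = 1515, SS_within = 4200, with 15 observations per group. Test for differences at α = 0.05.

df_between = 2, df_within = 42. F = MS_between/MS_within = 757.5/100.0 = 7.575. F_crit ≈ 3.22. Reject H₀. At least one mean differs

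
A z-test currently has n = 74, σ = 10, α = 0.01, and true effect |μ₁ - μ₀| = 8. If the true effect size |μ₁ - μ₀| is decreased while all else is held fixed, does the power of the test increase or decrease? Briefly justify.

Power decreases: a smaller true effect decreases the non-centrality λ = |μ₁ - μ₀|/(σ/√n).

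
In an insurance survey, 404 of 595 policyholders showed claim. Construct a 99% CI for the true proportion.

p̂ = 0.679. CI = p̂ ± z*√(p̂(1-p̂)/n) = (0.63, 0.728)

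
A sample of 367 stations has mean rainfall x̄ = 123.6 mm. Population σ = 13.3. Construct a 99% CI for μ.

CI = x̄ ± z*(σ/√n) = 123.6 ± 2.576(13.3/√367) = 123.6 ± 1.79 = (121.81, 125.39)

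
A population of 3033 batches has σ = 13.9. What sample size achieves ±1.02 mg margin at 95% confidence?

Without FPC: n₀ = (1.96×13.9/1.02)² = 713.414. With FPC: n = n₀N/(n₀+N-1) = 577.7 → n = 578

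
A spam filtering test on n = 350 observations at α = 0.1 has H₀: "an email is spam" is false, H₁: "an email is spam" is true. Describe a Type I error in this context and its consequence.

Type I error: rejecting H₀ when it is true — concluding that an email is spam when in fact it is not. Consequence: a legitimate email is sent to the spam folder and the user misses it.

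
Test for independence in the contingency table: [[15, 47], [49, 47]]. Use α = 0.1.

χ² = 11.268. df = 1, critical = 2.706. Reject H₀. Variables are dependent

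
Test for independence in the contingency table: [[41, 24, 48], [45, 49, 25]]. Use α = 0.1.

χ² = 15.85. df = 2, critical = 4.605. Reject H₀. Variables are dependent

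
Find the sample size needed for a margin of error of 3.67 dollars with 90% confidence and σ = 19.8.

n = (z*σ/E)² = (1.645×19.8/3.67)² = 78.8 → n = 79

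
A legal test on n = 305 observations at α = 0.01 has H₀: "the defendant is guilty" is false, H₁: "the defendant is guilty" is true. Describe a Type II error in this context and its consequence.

Type II error: failing to reject H₀ when it is false — concluding that the defendant is guilty is not supported when in fact it is. Consequence: acquitting a guilty person.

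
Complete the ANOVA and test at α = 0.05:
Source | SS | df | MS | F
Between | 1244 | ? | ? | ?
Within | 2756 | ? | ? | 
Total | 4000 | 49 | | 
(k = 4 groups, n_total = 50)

df_between = 3, df_within = 46. MS_between = 414.67, MS_within = 59.91. F = 6.921, F_crit ≈ 2.807. Reject H₀.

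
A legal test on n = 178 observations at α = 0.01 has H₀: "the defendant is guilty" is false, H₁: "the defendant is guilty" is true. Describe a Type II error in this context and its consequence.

Type II error: failing to reject H₀ when it is false — concluding that the defendant is guilty is not supported when in fact it is. Consequence: acquitting a guilty person.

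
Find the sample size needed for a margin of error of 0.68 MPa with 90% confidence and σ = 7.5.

n = (z*σ/E)² = (1.645×7.5/0.68)² = 329.2 → n = 330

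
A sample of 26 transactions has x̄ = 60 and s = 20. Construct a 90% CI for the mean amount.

CI = x̄ ± t*(s/√n) = 60 ± 1.708(20/√26) = (53.3, 66.7)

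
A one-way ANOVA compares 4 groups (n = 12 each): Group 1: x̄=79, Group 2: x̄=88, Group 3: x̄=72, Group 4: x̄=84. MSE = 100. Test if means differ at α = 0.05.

Grand mean = 80.75. SS_between = 1713.0, MS_between = 571.0. F = 5.71, F_crit ≈ 2.816. Reject H₀.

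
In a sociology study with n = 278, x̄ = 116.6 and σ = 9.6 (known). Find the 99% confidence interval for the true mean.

CI = x̄ ± z*(σ/√n) = 116.6 ± 2.576(9.6/√278) = 116.6 ± 1.48 = (115.12, 118.08)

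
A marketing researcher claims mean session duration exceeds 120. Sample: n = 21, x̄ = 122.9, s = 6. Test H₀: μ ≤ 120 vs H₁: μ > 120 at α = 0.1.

t = (122.9 - 120)/(6/√21) = 2.215, df = 20. Critical t = 1.325. Reject H₀.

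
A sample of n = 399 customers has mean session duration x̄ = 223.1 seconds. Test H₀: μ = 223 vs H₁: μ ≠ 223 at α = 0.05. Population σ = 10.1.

z = (x̄ - μ₀)/(σ/√n) = (223.1 - 223)/(10.1/√399) = 0.198. Critical value: ±1.96. Since |0.198| ≤ 1.96, Fail to reject H₀.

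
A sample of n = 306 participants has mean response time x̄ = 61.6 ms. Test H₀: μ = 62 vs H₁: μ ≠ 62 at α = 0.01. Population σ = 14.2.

z = (x̄ - μ₀)/(σ/√n) = (61.6 - 62)/(14.2/√306) = -0.493. Critical value: ±2.576. Since |-0.493| ≤ 2.576, Fail to reject H₀.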